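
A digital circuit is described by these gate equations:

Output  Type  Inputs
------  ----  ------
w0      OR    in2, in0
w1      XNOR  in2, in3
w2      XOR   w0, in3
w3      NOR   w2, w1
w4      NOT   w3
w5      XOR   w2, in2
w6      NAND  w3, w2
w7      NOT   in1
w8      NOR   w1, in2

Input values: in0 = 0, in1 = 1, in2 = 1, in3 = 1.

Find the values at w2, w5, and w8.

w0 = in2 OR in0 = 1 OR 0 = 1
w1 = in2 XNOR in3 = 1 XNOR 1 = 1
w2 = w0 XOR in3 = 1 XOR 1 = 0
w5 = w2 XOR in2 = 0 XOR 1 = 1
w8 = w1 NOR in2 = 1 NOR 1 = 0

w2 = 0, w5 = 1, w8 = 0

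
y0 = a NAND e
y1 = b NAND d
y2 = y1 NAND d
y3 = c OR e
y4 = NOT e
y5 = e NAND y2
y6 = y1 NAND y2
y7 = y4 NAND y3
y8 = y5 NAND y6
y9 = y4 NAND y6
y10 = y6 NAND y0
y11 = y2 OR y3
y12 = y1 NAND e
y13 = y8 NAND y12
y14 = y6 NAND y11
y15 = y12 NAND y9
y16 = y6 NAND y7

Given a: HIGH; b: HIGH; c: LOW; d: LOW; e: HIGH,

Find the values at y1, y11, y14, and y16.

y1 = b NAND d = HIGH NAND LOW = HIGH
y2 = y1 NAND d = HIGH NAND LOW = HIGH
y3 = c OR e = LOW OR HIGH = HIGH
y4 = NOT e = NOT HIGH = LOW
y6 = y1 NAND y2 = HIGH NAND HIGH = LOW
y7 = y4 NAND y3 = LOW NAND HIGH = HIGH
y11 = y2 OR y3 = HIGH OR HIGH = HIGH
y14 = y6 NAND y11 = LOW NAND HIGH = HIGH
y16 = y6 NAND y7 = LOW NAND HIGH = HIGH

y1 = HIGH; y11 = HIGH; y14 = HIGH; y16 = HIGH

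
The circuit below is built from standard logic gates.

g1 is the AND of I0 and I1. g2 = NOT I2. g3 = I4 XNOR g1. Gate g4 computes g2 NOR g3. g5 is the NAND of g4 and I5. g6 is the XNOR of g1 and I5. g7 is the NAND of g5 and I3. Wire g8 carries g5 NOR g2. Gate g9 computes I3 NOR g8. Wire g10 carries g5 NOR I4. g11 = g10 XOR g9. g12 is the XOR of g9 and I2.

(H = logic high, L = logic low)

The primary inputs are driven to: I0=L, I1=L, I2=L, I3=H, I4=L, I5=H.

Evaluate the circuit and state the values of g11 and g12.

g1 = I0 AND I1 = L AND L = L
g2 = NOT I2 = NOT L = H
g3 = I4 XNOR g1 = L XNOR L = H
g4 = g2 NOR g3 = H NOR H = L
g5 = g4 NAND I5 = L NAND H = H
g8 = g5 NOR g2 = H NOR H = L
g9 = I3 NOR g8 = H NOR L = L
g10 = g5 NOR I4 = H NOR L = L
g11 = g10 XOR g9 = L XOR L = L
g12 = g9 XOR I2 = L XOR L = L

g11 = L; g12 = L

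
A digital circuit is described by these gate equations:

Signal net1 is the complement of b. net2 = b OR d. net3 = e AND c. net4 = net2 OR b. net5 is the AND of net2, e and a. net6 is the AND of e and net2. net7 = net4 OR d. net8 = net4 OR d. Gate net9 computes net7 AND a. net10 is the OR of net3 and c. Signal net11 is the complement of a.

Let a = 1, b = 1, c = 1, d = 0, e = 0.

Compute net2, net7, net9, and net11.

net2 = 1, net7 = 1, net9 = 1, net11 = 0

net2 = b OR d = 1 OR 0 = 1
net4 = net2 OR b = 1 OR 1 = 1
net7 = net4 OR d = 1 OR 0 = 1
net9 = net7 AND a = 1 AND 1 = 1
net11 = NOT a = NOT 1 = 0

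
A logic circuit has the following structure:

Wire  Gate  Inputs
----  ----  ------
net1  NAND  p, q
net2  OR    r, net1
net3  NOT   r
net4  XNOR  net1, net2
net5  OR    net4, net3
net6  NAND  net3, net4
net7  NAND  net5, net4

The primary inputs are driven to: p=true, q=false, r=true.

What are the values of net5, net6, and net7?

net1 = p NAND q = true NAND false = true
net2 = r OR net1 = true OR true = true
net3 = NOT r = NOT true = false
net4 = net1 XNOR net2 = true XNOR true = true
net5 = net4 OR net3 = true OR false = true
net6 = net3 NAND net4 = false NAND true = true
net7 = net5 NAND net4 = true NAND true = false

net5 = true  net6 = true  net7 = false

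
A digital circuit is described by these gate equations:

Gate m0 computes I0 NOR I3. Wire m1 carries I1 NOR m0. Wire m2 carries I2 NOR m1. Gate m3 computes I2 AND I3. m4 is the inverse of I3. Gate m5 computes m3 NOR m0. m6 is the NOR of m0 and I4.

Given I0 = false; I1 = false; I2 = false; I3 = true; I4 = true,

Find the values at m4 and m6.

m4 = false; m6 = false

m0 = I0 NOR I3 = false NOR true = false
m4 = NOT I3 = NOT true = false
m6 = m0 NOR I4 = false NOR true = false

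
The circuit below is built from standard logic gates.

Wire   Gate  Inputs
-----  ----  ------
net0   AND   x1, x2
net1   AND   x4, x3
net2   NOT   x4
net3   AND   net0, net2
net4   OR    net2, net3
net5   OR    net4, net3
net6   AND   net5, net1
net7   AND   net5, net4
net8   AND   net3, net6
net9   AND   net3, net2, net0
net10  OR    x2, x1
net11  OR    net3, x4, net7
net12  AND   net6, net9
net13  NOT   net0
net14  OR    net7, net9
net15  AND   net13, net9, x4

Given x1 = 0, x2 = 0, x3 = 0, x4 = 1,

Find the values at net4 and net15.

net4 = 0; net15 = 0

net0 = x1 AND x2 = 0 AND 0 = 0
net2 = NOT x4 = NOT 1 = 0
net3 = net0 AND net2 = 0 AND 0 = 0
net4 = net2 OR net3 = 0 OR 0 = 0
net9 = net3 AND net2 AND net0 = 0 AND 0 AND 0 = 0
net13 = NOT net0 = NOT 0 = 1
net15 = net13 AND net9 AND x4 = 1 AND 0 AND 1 = 0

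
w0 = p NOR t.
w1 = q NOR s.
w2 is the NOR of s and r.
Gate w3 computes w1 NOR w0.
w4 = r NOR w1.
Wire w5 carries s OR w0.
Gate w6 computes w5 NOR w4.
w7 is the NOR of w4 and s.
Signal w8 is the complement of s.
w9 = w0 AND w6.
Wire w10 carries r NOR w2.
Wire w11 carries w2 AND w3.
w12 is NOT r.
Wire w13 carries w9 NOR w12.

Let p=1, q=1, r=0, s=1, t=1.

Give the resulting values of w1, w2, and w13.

w1 = 0, w2 = 0, w13 = 0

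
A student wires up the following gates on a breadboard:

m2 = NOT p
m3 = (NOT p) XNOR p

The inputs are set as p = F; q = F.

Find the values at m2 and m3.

m2 = T  m3 = F

m2 = NOT F = T
m3 = (NOT F) XNOR F = F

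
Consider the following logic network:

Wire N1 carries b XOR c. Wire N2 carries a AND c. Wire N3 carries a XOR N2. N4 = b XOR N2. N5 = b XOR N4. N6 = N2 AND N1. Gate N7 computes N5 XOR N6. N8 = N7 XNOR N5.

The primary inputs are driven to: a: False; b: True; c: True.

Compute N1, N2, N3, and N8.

N1 = False  N2 = False  N3 = False  N8 = True

N1 = b XOR c = True XOR True = False
N2 = a AND c = False AND True = False
N3 = a XOR N2 = False XOR False = False
N4 = b XOR N2 = True XOR False = True
N5 = b XOR N4 = True XOR True = False
N6 = N2 AND N1 = False AND False = False
N7 = N5 XOR N6 = False XOR False = False
N8 = N7 XNOR N5 = False XNOR False = True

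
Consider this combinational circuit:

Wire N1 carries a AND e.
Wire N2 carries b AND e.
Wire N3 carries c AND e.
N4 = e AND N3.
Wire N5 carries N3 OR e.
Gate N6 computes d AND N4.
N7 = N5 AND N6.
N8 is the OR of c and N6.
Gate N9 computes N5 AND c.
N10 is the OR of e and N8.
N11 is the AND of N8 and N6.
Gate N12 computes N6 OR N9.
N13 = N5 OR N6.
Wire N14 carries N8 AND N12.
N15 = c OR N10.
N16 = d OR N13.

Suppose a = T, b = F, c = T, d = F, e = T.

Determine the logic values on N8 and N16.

N8 = T, N16 = T

N3 = c AND e = T AND T = T
N4 = e AND N3 = T AND T = T
N5 = N3 OR e = T OR T = T
N6 = d AND N4 = F AND T = F
N8 = c OR N6 = T OR F = T
N13 = N5 OR N6 = T OR F = T
N16 = d OR N13 = F OR T = T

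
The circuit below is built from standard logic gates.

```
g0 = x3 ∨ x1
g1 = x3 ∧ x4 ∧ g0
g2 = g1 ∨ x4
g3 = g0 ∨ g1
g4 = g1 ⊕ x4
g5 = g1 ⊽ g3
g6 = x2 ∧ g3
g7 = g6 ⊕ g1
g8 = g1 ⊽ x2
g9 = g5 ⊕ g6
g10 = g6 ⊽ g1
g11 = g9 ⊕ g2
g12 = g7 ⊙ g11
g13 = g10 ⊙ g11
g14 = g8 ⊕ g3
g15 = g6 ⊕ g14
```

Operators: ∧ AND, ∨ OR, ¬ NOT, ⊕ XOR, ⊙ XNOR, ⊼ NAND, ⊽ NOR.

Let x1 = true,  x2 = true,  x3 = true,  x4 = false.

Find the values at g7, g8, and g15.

g0 = x3 OR x1 = true OR true = true
g1 = x3 AND x4 AND g0 = true AND false AND true = false
g3 = g0 OR g1 = true OR false = true
g6 = x2 AND g3 = true AND true = true
g7 = g6 XOR g1 = true XOR false = true
g8 = g1 NOR x2 = false NOR true = false
g14 = g8 XOR g3 = false XOR true = true
g15 = g6 XOR g14 = true XOR true = false

g7 = true, g8 = false, g15 = false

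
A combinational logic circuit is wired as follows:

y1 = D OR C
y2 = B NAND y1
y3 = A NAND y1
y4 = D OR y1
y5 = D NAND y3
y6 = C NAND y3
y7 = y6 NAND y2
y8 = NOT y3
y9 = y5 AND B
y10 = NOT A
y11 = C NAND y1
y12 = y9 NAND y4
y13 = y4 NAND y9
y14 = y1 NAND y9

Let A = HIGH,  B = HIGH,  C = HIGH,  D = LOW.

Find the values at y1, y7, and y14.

y1 = D OR C = LOW OR HIGH = HIGH
y2 = B NAND y1 = HIGH NAND HIGH = LOW
y3 = A NAND y1 = HIGH NAND HIGH = LOW
y5 = D NAND y3 = LOW NAND LOW = HIGH
y6 = C NAND y3 = HIGH NAND LOW = HIGH
y7 = y6 NAND y2 = HIGH NAND LOW = HIGH
y9 = y5 AND B = HIGH AND HIGH = HIGH
y14 = y1 NAND y9 = HIGH NAND HIGH = LOW

y1 = HIGH, y7 = HIGH, y14 = LOW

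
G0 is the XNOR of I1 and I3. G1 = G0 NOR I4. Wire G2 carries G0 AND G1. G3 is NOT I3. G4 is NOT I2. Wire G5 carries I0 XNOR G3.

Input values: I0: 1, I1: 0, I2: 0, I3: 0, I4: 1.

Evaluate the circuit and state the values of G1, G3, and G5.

G1 = 0, G3 = 1, G5 = 1

G0 = I1 XNOR I3 = 0 XNOR 0 = 1
G1 = G0 NOR I4 = 1 NOR 1 = 0
G3 = NOT I3 = NOT 0 = 1
G5 = I0 XNOR G3 = 1 XNOR 1 = 1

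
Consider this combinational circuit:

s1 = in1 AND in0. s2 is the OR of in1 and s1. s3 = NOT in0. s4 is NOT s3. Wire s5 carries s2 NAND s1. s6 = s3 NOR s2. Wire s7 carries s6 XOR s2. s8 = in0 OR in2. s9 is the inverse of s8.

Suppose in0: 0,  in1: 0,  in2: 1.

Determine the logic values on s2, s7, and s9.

s1 = in1 AND in0 = 0 AND 0 = 0
s2 = in1 OR s1 = 0 OR 0 = 0
s3 = NOT in0 = NOT 0 = 1
s6 = s3 NOR s2 = 1 NOR 0 = 0
s7 = s6 XOR s2 = 0 XOR 0 = 0
s8 = in0 OR in2 = 0 OR 1 = 1
s9 = NOT s8 = NOT 1 = 0

s2 = 0  s7 = 0  s9 = 0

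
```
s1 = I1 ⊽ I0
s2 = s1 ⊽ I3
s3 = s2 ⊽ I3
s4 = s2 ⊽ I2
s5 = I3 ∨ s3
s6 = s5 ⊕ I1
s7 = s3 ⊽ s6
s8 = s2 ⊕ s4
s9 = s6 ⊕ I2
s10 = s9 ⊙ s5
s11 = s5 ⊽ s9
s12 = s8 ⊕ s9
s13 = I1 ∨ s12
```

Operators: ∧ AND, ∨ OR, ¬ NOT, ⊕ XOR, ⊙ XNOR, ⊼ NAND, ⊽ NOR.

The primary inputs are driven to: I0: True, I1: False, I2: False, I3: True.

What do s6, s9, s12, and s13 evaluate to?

s6 = True  s9 = True  s12 = False  s13 = False

s1 = I1 NOR I0 = False NOR True = False
s2 = s1 NOR I3 = False NOR True = False
s3 = s2 NOR I3 = False NOR True = False
s4 = s2 NOR I2 = False NOR False = True
s5 = I3 OR s3 = True OR False = True
s6 = s5 XOR I1 = True XOR False = True
s8 = s2 XOR s4 = False XOR True = True
s9 = s6 XOR I2 = True XOR False = True
s12 = s8 XOR s9 = True XOR True = False
s13 = I1 OR s12 = False OR False = False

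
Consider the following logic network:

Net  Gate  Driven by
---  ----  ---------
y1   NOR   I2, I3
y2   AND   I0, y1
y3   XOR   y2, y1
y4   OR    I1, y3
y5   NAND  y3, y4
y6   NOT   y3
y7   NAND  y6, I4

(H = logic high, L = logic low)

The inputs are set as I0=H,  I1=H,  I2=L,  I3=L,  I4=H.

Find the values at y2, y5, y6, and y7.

y1 = I2 NOR I3 = L NOR L = H
y2 = I0 AND y1 = H AND H = H
y3 = y2 XOR y1 = H XOR H = L
y4 = I1 OR y3 = H OR L = H
y5 = y3 NAND y4 = L NAND H = H
y6 = NOT y3 = NOT L = H
y7 = y6 NAND I4 = H NAND H = L

y2 = H, y5 = H, y6 = H, y7 = L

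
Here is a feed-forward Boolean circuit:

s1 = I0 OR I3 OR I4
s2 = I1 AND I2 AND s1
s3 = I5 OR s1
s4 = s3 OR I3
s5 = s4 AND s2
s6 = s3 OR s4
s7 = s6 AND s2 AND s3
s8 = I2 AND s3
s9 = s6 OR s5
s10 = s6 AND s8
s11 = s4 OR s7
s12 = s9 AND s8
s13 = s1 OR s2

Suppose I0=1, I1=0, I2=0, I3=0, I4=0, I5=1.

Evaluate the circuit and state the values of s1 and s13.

s1 = I0 OR I3 OR I4 = 1 OR 0 OR 0 = 1
s2 = I1 AND I2 AND s1 = 0 AND 0 AND 1 = 0
s13 = s1 OR s2 = 1 OR 0 = 1

s1 = 1; s13 = 1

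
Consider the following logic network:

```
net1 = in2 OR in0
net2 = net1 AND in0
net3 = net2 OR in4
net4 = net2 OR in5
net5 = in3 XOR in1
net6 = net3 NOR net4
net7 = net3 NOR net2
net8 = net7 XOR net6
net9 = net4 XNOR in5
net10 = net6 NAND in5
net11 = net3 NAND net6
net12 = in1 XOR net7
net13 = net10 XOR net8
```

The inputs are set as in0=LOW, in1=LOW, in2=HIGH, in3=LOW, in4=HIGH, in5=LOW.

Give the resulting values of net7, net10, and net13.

net7 = LOW  net10 = HIGH  net13 = HIGH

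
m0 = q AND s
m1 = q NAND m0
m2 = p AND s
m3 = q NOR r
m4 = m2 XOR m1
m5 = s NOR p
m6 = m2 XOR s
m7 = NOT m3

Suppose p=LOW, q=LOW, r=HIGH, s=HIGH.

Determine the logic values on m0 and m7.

m0 = q AND s = LOW AND HIGH = LOW
m3 = q NOR r = LOW NOR HIGH = LOW
m7 = NOT m3 = NOT LOW = HIGH

m0 = LOW, m7 = HIGH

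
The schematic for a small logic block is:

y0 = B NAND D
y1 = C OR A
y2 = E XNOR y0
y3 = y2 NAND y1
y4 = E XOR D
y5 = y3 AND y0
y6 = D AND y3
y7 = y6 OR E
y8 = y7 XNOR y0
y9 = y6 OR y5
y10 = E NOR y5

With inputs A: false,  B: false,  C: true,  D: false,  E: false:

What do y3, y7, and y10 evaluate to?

y3 = true, y7 = false, y10 = false

y0 = B NAND D = false NAND false = true
y1 = C OR A = true OR false = true
y2 = E XNOR y0 = false XNOR true = false
y3 = y2 NAND y1 = false NAND true = true
y5 = y3 AND y0 = true AND true = true
y6 = D AND y3 = false AND true = false
y7 = y6 OR E = false OR false = false
y10 = E NOR y5 = false NOR true = false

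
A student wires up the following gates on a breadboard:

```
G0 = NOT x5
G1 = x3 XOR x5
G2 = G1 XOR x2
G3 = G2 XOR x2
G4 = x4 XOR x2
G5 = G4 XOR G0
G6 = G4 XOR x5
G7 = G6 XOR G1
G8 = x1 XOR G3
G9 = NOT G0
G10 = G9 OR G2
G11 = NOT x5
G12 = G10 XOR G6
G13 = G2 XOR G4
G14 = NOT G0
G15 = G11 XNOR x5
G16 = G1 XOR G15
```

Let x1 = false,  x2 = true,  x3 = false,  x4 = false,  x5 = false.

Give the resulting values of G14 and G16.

G0 = NOT x5 = NOT false = true
G1 = x3 XOR x5 = false XOR false = false
G11 = NOT x5 = NOT false = true
G14 = NOT G0 = NOT true = false
G15 = G11 XNOR x5 = true XNOR false = false
G16 = G1 XOR G15 = false XOR false = false

G14 = false, G16 = false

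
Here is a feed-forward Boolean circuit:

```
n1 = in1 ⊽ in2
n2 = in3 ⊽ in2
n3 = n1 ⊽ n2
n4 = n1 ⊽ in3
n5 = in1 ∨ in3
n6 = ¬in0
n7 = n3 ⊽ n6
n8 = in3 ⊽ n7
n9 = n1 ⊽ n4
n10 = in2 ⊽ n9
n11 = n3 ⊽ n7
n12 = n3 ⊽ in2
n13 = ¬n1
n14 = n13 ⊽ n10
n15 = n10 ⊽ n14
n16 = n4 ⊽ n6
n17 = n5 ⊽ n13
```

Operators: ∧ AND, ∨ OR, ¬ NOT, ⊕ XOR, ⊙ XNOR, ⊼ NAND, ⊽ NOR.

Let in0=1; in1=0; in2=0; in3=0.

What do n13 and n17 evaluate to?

n1 = in1 NOR in2 = 0 NOR 0 = 1
n5 = in1 OR in3 = 0 OR 0 = 0
n13 = NOT n1 = NOT 1 = 0
n17 = n5 NOR n13 = 0 NOR 0 = 1

n13 = 0, n17 = 1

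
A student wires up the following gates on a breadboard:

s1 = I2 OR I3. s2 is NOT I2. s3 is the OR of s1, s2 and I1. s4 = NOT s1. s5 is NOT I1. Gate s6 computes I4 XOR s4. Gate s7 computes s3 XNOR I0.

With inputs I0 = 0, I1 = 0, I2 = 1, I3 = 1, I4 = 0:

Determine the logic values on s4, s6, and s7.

s1 = I2 OR I3 = 1 OR 1 = 1
s2 = NOT I2 = NOT 1 = 0
s3 = s1 OR s2 OR I1 = 1 OR 0 OR 0 = 1
s4 = NOT s1 = NOT 1 = 0
s6 = I4 XOR s4 = 0 XOR 0 = 0
s7 = s3 XNOR I0 = 1 XNOR 0 = 0

s4 = 0  s6 = 0  s7 = 0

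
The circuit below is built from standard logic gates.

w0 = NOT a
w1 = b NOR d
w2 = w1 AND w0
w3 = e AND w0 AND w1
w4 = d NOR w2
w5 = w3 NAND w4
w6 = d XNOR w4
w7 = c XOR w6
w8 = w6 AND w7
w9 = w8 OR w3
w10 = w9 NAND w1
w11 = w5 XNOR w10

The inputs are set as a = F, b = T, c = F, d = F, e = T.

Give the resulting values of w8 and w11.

w8 = F; w11 = T

w0 = NOT a = NOT F = T
w1 = b NOR d = T NOR F = F
w2 = w1 AND w0 = F AND T = F
w3 = e AND w0 AND w1 = T AND T AND F = F
w4 = d NOR w2 = F NOR F = T
w5 = w3 NAND w4 = F NAND T = T
w6 = d XNOR w4 = F XNOR T = F
w7 = c XOR w6 = F XOR F = F
w8 = w6 AND w7 = F AND F = F
w9 = w8 OR w3 = F OR F = F
w10 = w9 NAND w1 = F NAND F = T
w11 = w5 XNOR w10 = T XNOR T = T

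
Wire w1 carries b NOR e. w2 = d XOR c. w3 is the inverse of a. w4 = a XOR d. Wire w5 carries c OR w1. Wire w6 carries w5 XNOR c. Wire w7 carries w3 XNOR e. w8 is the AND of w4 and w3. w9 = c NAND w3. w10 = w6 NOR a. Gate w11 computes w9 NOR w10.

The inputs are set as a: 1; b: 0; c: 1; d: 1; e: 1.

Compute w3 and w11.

w3 = 0, w11 = 0

w1 = b NOR e = 0 NOR 1 = 0
w3 = NOT a = NOT 1 = 0
w5 = c OR w1 = 1 OR 0 = 1
w6 = w5 XNOR c = 1 XNOR 1 = 1
w9 = c NAND w3 = 1 NAND 0 = 1
w10 = w6 NOR a = 1 NOR 1 = 0
w11 = w9 NOR w10 = 1 NOR 0 = 0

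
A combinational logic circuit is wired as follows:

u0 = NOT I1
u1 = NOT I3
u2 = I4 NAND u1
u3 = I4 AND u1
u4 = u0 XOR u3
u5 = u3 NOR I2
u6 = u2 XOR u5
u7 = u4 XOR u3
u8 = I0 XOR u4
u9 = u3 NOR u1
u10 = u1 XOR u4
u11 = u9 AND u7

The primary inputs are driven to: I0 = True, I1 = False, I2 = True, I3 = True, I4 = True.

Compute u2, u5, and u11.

u2 = True, u5 = False, u11 = True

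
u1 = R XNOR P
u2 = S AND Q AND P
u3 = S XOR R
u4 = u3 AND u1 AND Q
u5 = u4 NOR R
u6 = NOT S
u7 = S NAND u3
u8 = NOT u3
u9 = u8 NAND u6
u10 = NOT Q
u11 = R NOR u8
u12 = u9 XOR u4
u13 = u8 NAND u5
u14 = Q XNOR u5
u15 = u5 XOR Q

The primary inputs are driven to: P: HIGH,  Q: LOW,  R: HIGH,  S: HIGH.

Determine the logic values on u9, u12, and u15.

u1 = R XNOR P = HIGH XNOR HIGH = HIGH
u3 = S XOR R = HIGH XOR HIGH = LOW
u4 = u3 AND u1 AND Q = LOW AND HIGH AND LOW = LOW
u5 = u4 NOR R = LOW NOR HIGH = LOW
u6 = NOT S = NOT HIGH = LOW
u8 = NOT u3 = NOT LOW = HIGH
u9 = u8 NAND u6 = HIGH NAND LOW = HIGH
u12 = u9 XOR u4 = HIGH XOR LOW = HIGH
u15 = u5 XOR Q = LOW XOR LOW = LOW

u9 = HIGH; u12 = HIGH; u15 = LOW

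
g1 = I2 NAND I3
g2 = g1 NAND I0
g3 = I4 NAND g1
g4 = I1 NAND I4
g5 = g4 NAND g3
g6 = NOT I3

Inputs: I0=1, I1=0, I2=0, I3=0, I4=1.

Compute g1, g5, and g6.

g1 = I2 NAND I3 = 0 NAND 0 = 1
g3 = I4 NAND g1 = 1 NAND 1 = 0
g4 = I1 NAND I4 = 0 NAND 1 = 1
g5 = g4 NAND g3 = 1 NAND 0 = 1
g6 = NOT I3 = NOT 0 = 1

g1 = 1; g5 = 1; g6 = 1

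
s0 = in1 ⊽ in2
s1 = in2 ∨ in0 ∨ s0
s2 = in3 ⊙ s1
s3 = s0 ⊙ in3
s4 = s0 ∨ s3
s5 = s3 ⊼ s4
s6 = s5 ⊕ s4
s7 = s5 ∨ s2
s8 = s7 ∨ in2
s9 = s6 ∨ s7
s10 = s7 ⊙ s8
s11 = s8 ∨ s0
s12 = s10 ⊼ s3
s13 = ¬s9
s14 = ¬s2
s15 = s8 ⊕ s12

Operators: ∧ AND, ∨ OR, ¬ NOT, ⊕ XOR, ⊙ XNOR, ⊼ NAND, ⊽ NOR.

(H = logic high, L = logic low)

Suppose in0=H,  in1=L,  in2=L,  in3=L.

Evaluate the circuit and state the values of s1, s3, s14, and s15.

s0 = in1 NOR in2 = L NOR L = H
s1 = in2 OR in0 OR s0 = L OR H OR H = H
s2 = in3 XNOR s1 = L XNOR H = L
s3 = s0 XNOR in3 = H XNOR L = L
s4 = s0 OR s3 = H OR L = H
s5 = s3 NAND s4 = L NAND H = H
s7 = s5 OR s2 = H OR L = H
s8 = s7 OR in2 = H OR L = H
s10 = s7 XNOR s8 = H XNOR H = H
s12 = s10 NAND s3 = H NAND L = H
s14 = NOT s2 = NOT L = H
s15 = s8 XOR s12 = H XOR H = L

s1 = H, s3 = L, s14 = H, s15 = L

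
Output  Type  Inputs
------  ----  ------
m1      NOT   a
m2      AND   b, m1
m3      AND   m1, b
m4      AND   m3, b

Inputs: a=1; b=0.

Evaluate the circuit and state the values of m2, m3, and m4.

m1 = NOT a = NOT 1 = 0
m2 = b AND m1 = 0 AND 0 = 0
m3 = m1 AND b = 0 AND 0 = 0
m4 = m3 AND b = 0 AND 0 = 0

m2 = 0; m3 = 0; m4 = 0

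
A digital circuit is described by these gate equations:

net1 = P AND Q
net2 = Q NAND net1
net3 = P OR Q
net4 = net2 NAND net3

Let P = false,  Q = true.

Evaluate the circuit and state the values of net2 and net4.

net2 = true  net4 = false

net1 = P AND Q = false AND true = false
net2 = Q NAND net1 = true NAND false = true
net3 = P OR Q = false OR true = true
net4 = net2 NAND net3 = true NAND true = false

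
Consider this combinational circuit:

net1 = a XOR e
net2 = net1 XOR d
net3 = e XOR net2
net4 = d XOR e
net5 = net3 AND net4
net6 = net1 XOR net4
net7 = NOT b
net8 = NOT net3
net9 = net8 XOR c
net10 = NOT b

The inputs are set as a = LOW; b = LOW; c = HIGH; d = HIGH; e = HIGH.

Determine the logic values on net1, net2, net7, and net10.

net1 = a XOR e = LOW XOR HIGH = HIGH
net2 = net1 XOR d = HIGH XOR HIGH = LOW
net7 = NOT b = NOT LOW = HIGH
net10 = NOT b = NOT LOW = HIGH

net1 = HIGH, net2 = LOW, net7 = HIGH, net10 = HIGH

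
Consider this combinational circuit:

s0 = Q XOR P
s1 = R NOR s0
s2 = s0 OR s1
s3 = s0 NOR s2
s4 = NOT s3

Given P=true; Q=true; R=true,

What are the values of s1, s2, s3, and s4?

s0 = Q XOR P = true XOR true = false
s1 = R NOR s0 = true NOR false = false
s2 = s0 OR s1 = false OR false = false
s3 = s0 NOR s2 = false NOR false = true
s4 = NOT s3 = NOT true = false

s1 = false  s2 = false  s3 = true  s4 = false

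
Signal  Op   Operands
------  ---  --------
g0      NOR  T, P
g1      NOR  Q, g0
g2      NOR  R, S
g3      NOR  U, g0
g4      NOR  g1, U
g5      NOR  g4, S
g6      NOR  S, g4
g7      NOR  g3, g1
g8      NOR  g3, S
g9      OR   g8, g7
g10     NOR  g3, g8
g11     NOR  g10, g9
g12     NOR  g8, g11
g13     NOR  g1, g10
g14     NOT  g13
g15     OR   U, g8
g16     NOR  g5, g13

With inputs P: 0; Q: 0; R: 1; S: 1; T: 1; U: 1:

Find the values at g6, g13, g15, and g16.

g0 = T NOR P = 1 NOR 0 = 0
g1 = Q NOR g0 = 0 NOR 0 = 1
g3 = U NOR g0 = 1 NOR 0 = 0
g4 = g1 NOR U = 1 NOR 1 = 0
g5 = g4 NOR S = 0 NOR 1 = 0
g6 = S NOR g4 = 1 NOR 0 = 0
g8 = g3 NOR S = 0 NOR 1 = 0
g10 = g3 NOR g8 = 0 NOR 0 = 1
g13 = g1 NOR g10 = 1 NOR 1 = 0
g15 = U OR g8 = 1 OR 0 = 1
g16 = g5 NOR g13 = 0 NOR 0 = 1

g6 = 0  g13 = 0  g15 = 1  g16 = 1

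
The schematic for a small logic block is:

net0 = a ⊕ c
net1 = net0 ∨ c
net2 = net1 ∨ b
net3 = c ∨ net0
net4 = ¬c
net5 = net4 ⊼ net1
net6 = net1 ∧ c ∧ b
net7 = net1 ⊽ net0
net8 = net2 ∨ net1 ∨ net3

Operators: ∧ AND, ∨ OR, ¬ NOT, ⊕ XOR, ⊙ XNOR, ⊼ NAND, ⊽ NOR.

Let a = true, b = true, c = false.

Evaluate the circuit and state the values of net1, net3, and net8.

net0 = a XOR c = true XOR false = true
net1 = net0 OR c = true OR false = true
net2 = net1 OR b = true OR true = true
net3 = c OR net0 = false OR true = true
net8 = net2 OR net1 OR net3 = true OR true OR true = true

net1 = true, net3 = true, net8 = true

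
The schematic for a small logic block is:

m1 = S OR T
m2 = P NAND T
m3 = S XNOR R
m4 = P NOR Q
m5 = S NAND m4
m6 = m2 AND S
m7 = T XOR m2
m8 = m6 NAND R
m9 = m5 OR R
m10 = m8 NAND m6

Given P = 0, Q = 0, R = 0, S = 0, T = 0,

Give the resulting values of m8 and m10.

m2 = P NAND T = 0 NAND 0 = 1
m6 = m2 AND S = 1 AND 0 = 0
m8 = m6 NAND R = 0 NAND 0 = 1
m10 = m8 NAND m6 = 1 NAND 0 = 1

m8 = 1, m10 = 1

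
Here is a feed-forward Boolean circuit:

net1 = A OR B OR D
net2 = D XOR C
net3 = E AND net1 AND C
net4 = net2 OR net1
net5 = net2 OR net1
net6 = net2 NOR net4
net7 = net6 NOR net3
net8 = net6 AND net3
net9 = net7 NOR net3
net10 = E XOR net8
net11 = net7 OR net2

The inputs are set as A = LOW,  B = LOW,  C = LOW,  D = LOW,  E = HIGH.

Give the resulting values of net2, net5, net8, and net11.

net1 = A OR B OR D = LOW OR LOW OR LOW = LOW
net2 = D XOR C = LOW XOR LOW = LOW
net3 = E AND net1 AND C = HIGH AND LOW AND LOW = LOW
net4 = net2 OR net1 = LOW OR LOW = LOW
net5 = net2 OR net1 = LOW OR LOW = LOW
net6 = net2 NOR net4 = LOW NOR LOW = HIGH
net7 = net6 NOR net3 = HIGH NOR LOW = LOW
net8 = net6 AND net3 = HIGH AND LOW = LOW
net11 = net7 OR net2 = LOW OR LOW = LOW

net2 = LOW  net5 = LOW  net8 = LOW  net11 = LOW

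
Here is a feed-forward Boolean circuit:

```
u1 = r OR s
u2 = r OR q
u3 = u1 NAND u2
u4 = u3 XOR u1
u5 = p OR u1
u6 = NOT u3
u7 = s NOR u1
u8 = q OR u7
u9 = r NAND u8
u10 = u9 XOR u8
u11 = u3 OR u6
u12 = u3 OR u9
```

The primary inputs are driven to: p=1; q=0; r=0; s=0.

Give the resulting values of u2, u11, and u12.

u2 = 0  u11 = 1  u12 = 1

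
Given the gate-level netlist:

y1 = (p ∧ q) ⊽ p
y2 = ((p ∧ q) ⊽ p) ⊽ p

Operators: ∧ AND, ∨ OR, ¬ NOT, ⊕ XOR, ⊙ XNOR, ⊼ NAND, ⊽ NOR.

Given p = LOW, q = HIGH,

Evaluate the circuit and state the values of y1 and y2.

y1 = HIGH, y2 = LOW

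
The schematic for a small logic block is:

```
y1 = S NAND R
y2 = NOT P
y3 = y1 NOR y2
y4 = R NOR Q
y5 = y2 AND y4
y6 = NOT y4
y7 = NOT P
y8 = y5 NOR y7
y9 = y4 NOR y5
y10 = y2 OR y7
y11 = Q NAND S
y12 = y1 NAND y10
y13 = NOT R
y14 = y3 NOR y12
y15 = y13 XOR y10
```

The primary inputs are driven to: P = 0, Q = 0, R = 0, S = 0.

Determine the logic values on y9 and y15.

y9 = 0, y15 = 0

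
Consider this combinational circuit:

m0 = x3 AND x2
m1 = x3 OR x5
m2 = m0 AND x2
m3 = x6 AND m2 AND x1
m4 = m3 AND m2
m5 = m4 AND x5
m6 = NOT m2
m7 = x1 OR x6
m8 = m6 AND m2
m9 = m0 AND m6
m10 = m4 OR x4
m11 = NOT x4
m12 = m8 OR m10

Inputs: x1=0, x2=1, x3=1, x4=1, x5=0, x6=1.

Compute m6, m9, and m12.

m0 = x3 AND x2 = 1 AND 1 = 1
m2 = m0 AND x2 = 1 AND 1 = 1
m3 = x6 AND m2 AND x1 = 1 AND 1 AND 0 = 0
m4 = m3 AND m2 = 0 AND 1 = 0
m6 = NOT m2 = NOT 1 = 0
m8 = m6 AND m2 = 0 AND 1 = 0
m9 = m0 AND m6 = 1 AND 0 = 0
m10 = m4 OR x4 = 0 OR 1 = 1
m12 = m8 OR m10 = 0 OR 1 = 1

m6 = 0  m9 = 0  m12 = 1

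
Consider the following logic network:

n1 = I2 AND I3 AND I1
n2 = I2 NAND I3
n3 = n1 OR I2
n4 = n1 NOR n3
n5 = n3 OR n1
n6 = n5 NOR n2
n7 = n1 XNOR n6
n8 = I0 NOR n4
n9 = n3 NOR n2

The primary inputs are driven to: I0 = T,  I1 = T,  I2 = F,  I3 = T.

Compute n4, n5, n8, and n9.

n1 = I2 AND I3 AND I1 = F AND T AND T = F
n2 = I2 NAND I3 = F NAND T = T
n3 = n1 OR I2 = F OR F = F
n4 = n1 NOR n3 = F NOR F = T
n5 = n3 OR n1 = F OR F = F
n8 = I0 NOR n4 = T NOR T = F
n9 = n3 NOR n2 = F NOR T = F

n4 = T, n5 = F, n8 = F, n9 = F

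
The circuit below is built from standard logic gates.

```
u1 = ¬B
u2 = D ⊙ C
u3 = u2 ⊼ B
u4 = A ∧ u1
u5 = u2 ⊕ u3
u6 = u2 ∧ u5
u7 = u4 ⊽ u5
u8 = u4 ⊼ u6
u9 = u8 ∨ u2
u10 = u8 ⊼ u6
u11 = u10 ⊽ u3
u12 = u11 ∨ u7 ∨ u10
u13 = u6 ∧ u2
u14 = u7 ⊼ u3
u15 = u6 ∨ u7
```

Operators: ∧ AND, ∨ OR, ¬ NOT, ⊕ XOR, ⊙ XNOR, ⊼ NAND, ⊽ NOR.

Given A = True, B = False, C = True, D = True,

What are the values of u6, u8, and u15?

u1 = NOT B = NOT False = True
u2 = D XNOR C = True XNOR True = True
u3 = u2 NAND B = True NAND False = True
u4 = A AND u1 = True AND True = True
u5 = u2 XOR u3 = True XOR True = False
u6 = u2 AND u5 = True AND False = False
u7 = u4 NOR u5 = True NOR False = False
u8 = u4 NAND u6 = True NAND False = True
u15 = u6 OR u7 = False OR False = False

u6 = False, u8 = True, u15 = False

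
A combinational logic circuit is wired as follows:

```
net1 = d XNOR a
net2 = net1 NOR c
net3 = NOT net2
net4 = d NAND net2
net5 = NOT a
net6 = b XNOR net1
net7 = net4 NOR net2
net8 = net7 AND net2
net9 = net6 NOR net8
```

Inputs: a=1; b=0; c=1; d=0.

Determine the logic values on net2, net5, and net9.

net2 = 0  net5 = 0  net9 = 0

net1 = d XNOR a = 0 XNOR 1 = 0
net2 = net1 NOR c = 0 NOR 1 = 0
net4 = d NAND net2 = 0 NAND 0 = 1
net5 = NOT a = NOT 1 = 0
net6 = b XNOR net1 = 0 XNOR 0 = 1
net7 = net4 NOR net2 = 1 NOR 0 = 0
net8 = net7 AND net2 = 0 AND 0 = 0
net9 = net6 NOR net8 = 1 NOR 0 = 0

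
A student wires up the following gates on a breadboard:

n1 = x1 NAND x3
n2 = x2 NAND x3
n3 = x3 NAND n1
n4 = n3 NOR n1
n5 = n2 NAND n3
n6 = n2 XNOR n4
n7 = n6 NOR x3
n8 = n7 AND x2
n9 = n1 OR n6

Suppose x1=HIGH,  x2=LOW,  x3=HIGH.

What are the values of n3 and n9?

n3 = HIGH, n9 = LOW

n1 = x1 NAND x3 = HIGH NAND HIGH = LOW
n2 = x2 NAND x3 = LOW NAND HIGH = HIGH
n3 = x3 NAND n1 = HIGH NAND LOW = HIGH
n4 = n3 NOR n1 = HIGH NOR LOW = LOW
n6 = n2 XNOR n4 = HIGH XNOR LOW = LOW
n9 = n1 OR n6 = LOW OR LOW = LOW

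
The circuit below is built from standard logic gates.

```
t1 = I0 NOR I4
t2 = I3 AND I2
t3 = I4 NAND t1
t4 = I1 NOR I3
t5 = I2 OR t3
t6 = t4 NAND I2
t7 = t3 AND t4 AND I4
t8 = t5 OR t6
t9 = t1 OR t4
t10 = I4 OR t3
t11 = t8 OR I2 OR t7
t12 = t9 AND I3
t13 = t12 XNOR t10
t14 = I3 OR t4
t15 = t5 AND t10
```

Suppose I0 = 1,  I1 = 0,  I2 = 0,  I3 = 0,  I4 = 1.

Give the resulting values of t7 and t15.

t7 = 1, t15 = 1

t1 = I0 NOR I4 = 1 NOR 1 = 0
t3 = I4 NAND t1 = 1 NAND 0 = 1
t4 = I1 NOR I3 = 0 NOR 0 = 1
t5 = I2 OR t3 = 0 OR 1 = 1
t7 = t3 AND t4 AND I4 = 1 AND 1 AND 1 = 1
t10 = I4 OR t3 = 1 OR 1 = 1
t15 = t5 AND t10 = 1 AND 1 = 1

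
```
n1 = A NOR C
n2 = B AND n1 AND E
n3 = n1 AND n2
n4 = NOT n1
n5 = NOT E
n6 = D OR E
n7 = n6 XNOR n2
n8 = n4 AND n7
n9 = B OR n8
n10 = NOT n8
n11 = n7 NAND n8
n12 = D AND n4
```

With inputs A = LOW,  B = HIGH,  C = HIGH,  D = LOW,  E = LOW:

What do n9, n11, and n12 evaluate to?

n1 = A NOR C = LOW NOR HIGH = LOW
n2 = B AND n1 AND E = HIGH AND LOW AND LOW = LOW
n4 = NOT n1 = NOT LOW = HIGH
n6 = D OR E = LOW OR LOW = LOW
n7 = n6 XNOR n2 = LOW XNOR LOW = HIGH
n8 = n4 AND n7 = HIGH AND HIGH = HIGH
n9 = B OR n8 = HIGH OR HIGH = HIGH
n11 = n7 NAND n8 = HIGH NAND HIGH = LOW
n12 = D AND n4 = LOW AND HIGH = LOW

n9 = HIGH, n11 = LOW, n12 = LOW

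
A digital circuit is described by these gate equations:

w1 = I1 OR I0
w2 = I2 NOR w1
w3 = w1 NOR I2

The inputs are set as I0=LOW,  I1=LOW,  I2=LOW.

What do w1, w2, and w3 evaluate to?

w1 = I1 OR I0 = LOW OR LOW = LOW
w2 = I2 NOR w1 = LOW NOR LOW = HIGH
w3 = w1 NOR I2 = LOW NOR LOW = HIGH

w1 = LOW; w2 = HIGH; w3 = HIGH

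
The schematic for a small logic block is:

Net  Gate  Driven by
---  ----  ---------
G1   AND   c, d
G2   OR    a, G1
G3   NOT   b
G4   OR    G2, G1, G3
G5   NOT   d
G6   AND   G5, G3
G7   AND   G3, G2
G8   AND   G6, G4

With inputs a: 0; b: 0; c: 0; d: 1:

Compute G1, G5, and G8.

G1 = 0; G5 = 0; G8 = 0

G1 = c AND d = 0 AND 1 = 0
G2 = a OR G1 = 0 OR 0 = 0
G3 = NOT b = NOT 0 = 1
G4 = G2 OR G1 OR G3 = 0 OR 0 OR 1 = 1
G5 = NOT d = NOT 1 = 0
G6 = G5 AND G3 = 0 AND 1 = 0
G8 = G6 AND G4 = 0 AND 1 = 0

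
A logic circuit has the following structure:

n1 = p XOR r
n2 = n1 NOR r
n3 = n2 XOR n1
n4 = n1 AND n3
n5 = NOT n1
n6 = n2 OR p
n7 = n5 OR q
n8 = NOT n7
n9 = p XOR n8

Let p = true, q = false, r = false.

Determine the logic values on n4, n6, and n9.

n1 = p XOR r = true XOR false = true
n2 = n1 NOR r = true NOR false = false
n3 = n2 XOR n1 = false XOR true = true
n4 = n1 AND n3 = true AND true = true
n5 = NOT n1 = NOT true = false
n6 = n2 OR p = false OR true = true
n7 = n5 OR q = false OR false = false
n8 = NOT n7 = NOT false = true
n9 = p XOR n8 = true XOR true = false

n4 = true, n6 = true, n9 = false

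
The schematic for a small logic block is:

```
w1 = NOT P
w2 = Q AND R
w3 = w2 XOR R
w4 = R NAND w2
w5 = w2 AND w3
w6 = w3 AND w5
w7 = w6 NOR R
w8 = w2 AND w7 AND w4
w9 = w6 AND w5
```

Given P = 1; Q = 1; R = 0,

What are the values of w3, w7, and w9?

w3 = 0, w7 = 1, w9 = 0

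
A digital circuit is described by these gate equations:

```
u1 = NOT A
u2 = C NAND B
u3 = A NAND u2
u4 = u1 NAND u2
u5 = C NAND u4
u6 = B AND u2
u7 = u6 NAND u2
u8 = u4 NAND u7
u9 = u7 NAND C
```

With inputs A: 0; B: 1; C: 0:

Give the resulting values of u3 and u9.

u3 = 1, u9 = 1

u2 = C NAND B = 0 NAND 1 = 1
u3 = A NAND u2 = 0 NAND 1 = 1
u6 = B AND u2 = 1 AND 1 = 1
u7 = u6 NAND u2 = 1 NAND 1 = 0
u9 = u7 NAND C = 0 NAND 0 = 1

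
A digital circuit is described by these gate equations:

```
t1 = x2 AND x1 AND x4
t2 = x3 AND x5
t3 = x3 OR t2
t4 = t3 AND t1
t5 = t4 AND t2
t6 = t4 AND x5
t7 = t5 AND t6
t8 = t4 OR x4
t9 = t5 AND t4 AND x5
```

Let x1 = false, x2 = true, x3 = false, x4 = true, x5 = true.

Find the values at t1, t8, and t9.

t1 = false, t8 = true, t9 = false

t1 = x2 AND x1 AND x4 = true AND false AND true = false
t2 = x3 AND x5 = false AND true = false
t3 = x3 OR t2 = false OR false = false
t4 = t3 AND t1 = false AND false = false
t5 = t4 AND t2 = false AND false = false
t8 = t4 OR x4 = false OR true = true
t9 = t5 AND t4 AND x5 = false AND false AND true = false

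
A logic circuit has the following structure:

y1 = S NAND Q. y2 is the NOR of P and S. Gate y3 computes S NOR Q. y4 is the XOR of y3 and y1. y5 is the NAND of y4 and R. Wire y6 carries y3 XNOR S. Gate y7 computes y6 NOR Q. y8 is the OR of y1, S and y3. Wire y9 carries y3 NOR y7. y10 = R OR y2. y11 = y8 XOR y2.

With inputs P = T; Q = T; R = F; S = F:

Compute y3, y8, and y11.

y3 = F  y8 = T  y11 = T

y1 = S NAND Q = F NAND T = T
y2 = P NOR S = T NOR F = F
y3 = S NOR Q = F NOR T = F
y8 = y1 OR S OR y3 = T OR F OR F = T
y11 = y8 XOR y2 = T XOR F = T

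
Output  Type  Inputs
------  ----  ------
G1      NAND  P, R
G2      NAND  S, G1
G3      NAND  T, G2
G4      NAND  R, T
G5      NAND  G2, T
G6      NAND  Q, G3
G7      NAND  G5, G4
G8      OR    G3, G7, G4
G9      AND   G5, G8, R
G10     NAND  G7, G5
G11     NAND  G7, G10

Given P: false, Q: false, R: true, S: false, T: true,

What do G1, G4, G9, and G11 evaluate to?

G1 = P NAND R = false NAND true = true
G2 = S NAND G1 = false NAND true = true
G3 = T NAND G2 = true NAND true = false
G4 = R NAND T = true NAND true = false
G5 = G2 NAND T = true NAND true = false
G7 = G5 NAND G4 = false NAND false = true
G8 = G3 OR G7 OR G4 = false OR true OR false = true
G9 = G5 AND G8 AND R = false AND true AND true = false
G10 = G7 NAND G5 = true NAND false = true
G11 = G7 NAND G10 = true NAND true = false

G1 = true, G4 = false, G9 = false, G11 = false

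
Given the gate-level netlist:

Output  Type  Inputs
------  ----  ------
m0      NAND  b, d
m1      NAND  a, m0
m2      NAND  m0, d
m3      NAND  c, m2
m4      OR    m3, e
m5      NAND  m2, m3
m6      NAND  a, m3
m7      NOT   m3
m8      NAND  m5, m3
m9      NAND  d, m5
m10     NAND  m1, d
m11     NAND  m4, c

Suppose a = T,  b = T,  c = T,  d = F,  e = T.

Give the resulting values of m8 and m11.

m8 = T, m11 = F

m0 = b NAND d = T NAND F = T
m2 = m0 NAND d = T NAND F = T
m3 = c NAND m2 = T NAND T = F
m4 = m3 OR e = F OR T = T
m5 = m2 NAND m3 = T NAND F = T
m8 = m5 NAND m3 = T NAND F = T
m11 = m4 NAND c = T NAND T = F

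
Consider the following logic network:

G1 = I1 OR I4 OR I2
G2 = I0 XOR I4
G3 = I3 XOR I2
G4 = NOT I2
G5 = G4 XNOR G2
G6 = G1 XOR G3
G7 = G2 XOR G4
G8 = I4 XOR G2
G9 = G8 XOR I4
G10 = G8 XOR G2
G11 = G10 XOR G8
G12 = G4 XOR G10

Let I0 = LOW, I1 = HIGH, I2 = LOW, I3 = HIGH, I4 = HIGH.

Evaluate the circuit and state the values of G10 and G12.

G2 = I0 XOR I4 = LOW XOR HIGH = HIGH
G4 = NOT I2 = NOT LOW = HIGH
G8 = I4 XOR G2 = HIGH XOR HIGH = LOW
G10 = G8 XOR G2 = LOW XOR HIGH = HIGH
G12 = G4 XOR G10 = HIGH XOR HIGH = LOW

G10 = HIGH, G12 = LOW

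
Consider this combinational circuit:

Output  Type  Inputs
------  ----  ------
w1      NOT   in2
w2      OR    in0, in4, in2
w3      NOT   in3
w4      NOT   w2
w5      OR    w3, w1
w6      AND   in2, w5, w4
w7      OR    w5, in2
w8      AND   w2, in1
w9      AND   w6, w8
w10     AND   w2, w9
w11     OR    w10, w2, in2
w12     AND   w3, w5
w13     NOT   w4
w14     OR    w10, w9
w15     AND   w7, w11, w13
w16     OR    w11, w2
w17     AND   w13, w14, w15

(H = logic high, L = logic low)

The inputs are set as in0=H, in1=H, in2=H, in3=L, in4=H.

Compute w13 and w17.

w1 = NOT in2 = NOT H = L
w2 = in0 OR in4 OR in2 = H OR H OR H = H
w3 = NOT in3 = NOT L = H
w4 = NOT w2 = NOT H = L
w5 = w3 OR w1 = H OR L = H
w6 = in2 AND w5 AND w4 = H AND H AND L = L
w7 = w5 OR in2 = H OR H = H
w8 = w2 AND in1 = H AND H = H
w9 = w6 AND w8 = L AND H = L
w10 = w2 AND w9 = H AND L = L
w11 = w10 OR w2 OR in2 = L OR H OR H = H
w13 = NOT w4 = NOT L = H
w14 = w10 OR w9 = L OR L = L
w15 = w7 AND w11 AND w13 = H AND H AND H = H
w17 = w13 AND w14 AND w15 = H AND L AND H = L

w13 = H, w17 = L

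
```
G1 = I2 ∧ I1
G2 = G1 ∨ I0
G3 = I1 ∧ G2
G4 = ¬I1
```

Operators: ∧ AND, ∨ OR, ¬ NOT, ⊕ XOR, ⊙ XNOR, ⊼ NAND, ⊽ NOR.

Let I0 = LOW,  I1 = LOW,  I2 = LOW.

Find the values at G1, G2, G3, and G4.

G1 = LOW; G2 = LOW; G3 = LOW; G4 = HIGH

G1 = I2 AND I1 = LOW AND LOW = LOW
G2 = G1 OR I0 = LOW OR LOW = LOW
G3 = I1 AND G2 = LOW AND LOW = LOW
G4 = NOT I1 = NOT LOW = HIGH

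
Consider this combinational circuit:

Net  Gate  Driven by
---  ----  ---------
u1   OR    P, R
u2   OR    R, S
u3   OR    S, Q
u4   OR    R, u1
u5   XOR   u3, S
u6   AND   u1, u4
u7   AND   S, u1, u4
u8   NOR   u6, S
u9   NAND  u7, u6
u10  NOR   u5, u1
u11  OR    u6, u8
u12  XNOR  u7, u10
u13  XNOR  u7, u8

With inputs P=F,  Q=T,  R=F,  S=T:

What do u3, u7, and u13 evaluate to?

u3 = T, u7 = F, u13 = T

u1 = P OR R = F OR F = F
u3 = S OR Q = T OR T = T
u4 = R OR u1 = F OR F = F
u6 = u1 AND u4 = F AND F = F
u7 = S AND u1 AND u4 = T AND F AND F = F
u8 = u6 NOR S = F NOR T = F
u13 = u7 XNOR u8 = F XNOR F = T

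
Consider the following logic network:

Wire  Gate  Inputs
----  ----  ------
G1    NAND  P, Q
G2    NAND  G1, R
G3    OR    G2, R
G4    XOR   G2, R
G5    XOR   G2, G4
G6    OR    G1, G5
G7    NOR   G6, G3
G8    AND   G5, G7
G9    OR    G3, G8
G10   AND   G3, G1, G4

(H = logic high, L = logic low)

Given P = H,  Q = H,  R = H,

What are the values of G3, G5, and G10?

G1 = P NAND Q = H NAND H = L
G2 = G1 NAND R = L NAND H = H
G3 = G2 OR R = H OR H = H
G4 = G2 XOR R = H XOR H = L
G5 = G2 XOR G4 = H XOR L = H
G10 = G3 AND G1 AND G4 = H AND L AND L = L

G3 = H  G5 = H  G10 = L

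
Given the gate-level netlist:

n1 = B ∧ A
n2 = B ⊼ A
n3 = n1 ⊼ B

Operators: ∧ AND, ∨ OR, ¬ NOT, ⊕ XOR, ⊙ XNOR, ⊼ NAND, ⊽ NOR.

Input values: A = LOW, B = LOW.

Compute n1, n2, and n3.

n1 = B AND A = LOW AND LOW = LOW
n2 = B NAND A = LOW NAND LOW = HIGH
n3 = n1 NAND B = LOW NAND LOW = HIGH

n1 = LOW, n2 = HIGH, n3 = HIGH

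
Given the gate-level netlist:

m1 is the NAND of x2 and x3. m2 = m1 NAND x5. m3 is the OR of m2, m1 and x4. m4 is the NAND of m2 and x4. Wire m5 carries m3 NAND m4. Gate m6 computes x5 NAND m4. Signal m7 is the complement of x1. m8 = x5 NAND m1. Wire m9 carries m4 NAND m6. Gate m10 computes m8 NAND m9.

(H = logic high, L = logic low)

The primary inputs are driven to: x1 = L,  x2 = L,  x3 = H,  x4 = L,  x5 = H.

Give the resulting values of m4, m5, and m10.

m1 = x2 NAND x3 = L NAND H = H
m2 = m1 NAND x5 = H NAND H = L
m3 = m2 OR m1 OR x4 = L OR H OR L = H
m4 = m2 NAND x4 = L NAND L = H
m5 = m3 NAND m4 = H NAND H = L
m6 = x5 NAND m4 = H NAND H = L
m8 = x5 NAND m1 = H NAND H = L
m9 = m4 NAND m6 = H NAND L = H
m10 = m8 NAND m9 = L NAND H = H

m4 = H, m5 = L, m10 = H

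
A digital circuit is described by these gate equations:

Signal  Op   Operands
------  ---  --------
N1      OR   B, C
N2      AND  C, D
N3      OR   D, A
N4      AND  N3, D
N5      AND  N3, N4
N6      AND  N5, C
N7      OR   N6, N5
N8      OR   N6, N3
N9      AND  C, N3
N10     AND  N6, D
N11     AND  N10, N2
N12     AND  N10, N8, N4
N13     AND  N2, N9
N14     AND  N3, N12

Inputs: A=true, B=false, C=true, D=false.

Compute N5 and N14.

N5 = false, N14 = false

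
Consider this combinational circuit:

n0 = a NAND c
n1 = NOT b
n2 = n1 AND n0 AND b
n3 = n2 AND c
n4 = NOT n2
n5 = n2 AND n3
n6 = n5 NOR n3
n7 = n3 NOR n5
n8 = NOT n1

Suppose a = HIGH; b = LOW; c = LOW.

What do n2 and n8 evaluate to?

n2 = LOW; n8 = LOW

n0 = a NAND c = HIGH NAND LOW = HIGH
n1 = NOT b = NOT LOW = HIGH
n2 = n1 AND n0 AND b = HIGH AND HIGH AND LOW = LOW
n8 = NOT n1 = NOT HIGH = LOW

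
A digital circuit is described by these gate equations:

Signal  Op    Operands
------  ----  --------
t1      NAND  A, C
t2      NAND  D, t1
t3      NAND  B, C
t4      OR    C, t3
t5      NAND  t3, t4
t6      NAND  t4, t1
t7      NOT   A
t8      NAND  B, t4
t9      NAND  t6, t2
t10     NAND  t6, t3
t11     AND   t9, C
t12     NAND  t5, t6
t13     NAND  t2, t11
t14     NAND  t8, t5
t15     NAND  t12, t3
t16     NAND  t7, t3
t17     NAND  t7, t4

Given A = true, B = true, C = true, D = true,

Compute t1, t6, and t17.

t1 = false, t6 = true, t17 = true

t1 = A NAND C = true NAND true = false
t3 = B NAND C = true NAND true = false
t4 = C OR t3 = true OR false = true
t6 = t4 NAND t1 = true NAND false = true
t7 = NOT A = NOT true = false
t17 = t7 NAND t4 = false NAND true = true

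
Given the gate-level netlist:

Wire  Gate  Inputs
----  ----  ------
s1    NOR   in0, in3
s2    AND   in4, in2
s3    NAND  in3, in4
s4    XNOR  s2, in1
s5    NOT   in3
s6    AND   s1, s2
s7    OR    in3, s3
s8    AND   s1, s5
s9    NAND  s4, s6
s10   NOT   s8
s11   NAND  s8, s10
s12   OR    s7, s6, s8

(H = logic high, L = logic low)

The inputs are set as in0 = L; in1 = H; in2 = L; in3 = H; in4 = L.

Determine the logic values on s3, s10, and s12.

s1 = in0 NOR in3 = L NOR H = L
s2 = in4 AND in2 = L AND L = L
s3 = in3 NAND in4 = H NAND L = H
s5 = NOT in3 = NOT H = L
s6 = s1 AND s2 = L AND L = L
s7 = in3 OR s3 = H OR H = H
s8 = s1 AND s5 = L AND L = L
s10 = NOT s8 = NOT L = H
s12 = s7 OR s6 OR s8 = H OR L OR L = H

s3 = H; s10 = H; s12 = H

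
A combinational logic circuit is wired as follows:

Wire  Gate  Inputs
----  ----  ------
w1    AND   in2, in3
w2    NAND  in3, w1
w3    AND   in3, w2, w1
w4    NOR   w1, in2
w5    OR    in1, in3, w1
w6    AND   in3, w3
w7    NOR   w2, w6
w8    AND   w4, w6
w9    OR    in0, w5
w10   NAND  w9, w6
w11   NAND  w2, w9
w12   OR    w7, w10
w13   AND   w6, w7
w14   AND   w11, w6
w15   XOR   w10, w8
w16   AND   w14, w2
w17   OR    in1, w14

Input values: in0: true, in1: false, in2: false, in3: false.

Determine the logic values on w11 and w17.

w1 = in2 AND in3 = false AND false = false
w2 = in3 NAND w1 = false NAND false = true
w3 = in3 AND w2 AND w1 = false AND true AND false = false
w5 = in1 OR in3 OR w1 = false OR false OR false = false
w6 = in3 AND w3 = false AND false = false
w9 = in0 OR w5 = true OR false = true
w11 = w2 NAND w9 = true NAND true = false
w14 = w11 AND w6 = false AND false = false
w17 = in1 OR w14 = false OR false = false

w11 = false, w17 = false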